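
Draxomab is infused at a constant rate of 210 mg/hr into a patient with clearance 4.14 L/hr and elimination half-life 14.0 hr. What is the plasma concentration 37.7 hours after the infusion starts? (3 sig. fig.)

42.9 mg/L

Css = rate / CL = 210 / 4.14 = 50.72 mg/L
k = ln 2 / 14.0 = 0.04951 hr⁻¹
C(t) = Css (1 − e^(−kt)) = 50.72 × (1 − e^(−1.867)) = 50.72 × 0.8453 ≈ 42.9 mg/L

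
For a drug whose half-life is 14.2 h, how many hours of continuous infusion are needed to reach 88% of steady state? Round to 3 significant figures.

43.4 hours

k = ln 2 / 14.2 = 0.04881 h⁻¹
f = 1 − e^(−kt)  ⇒  t = −ln(1 − f) / k
t = −ln(1 − 0.88) / 0.04881 = 2.120 / 0.04881 ≈ 43.4 hours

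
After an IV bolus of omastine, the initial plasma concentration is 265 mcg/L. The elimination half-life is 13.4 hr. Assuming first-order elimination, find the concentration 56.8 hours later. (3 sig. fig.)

k = ln 2 / 13.4 = 0.05173 hr⁻¹
C(t) = C₀ e^(−kt) = 265 × e^(−0.05173 × 56.8) = 265 × e^(−2.938) = 265 × 0.05297 ≈ 14.0 mcg/L

14.0 mcg/L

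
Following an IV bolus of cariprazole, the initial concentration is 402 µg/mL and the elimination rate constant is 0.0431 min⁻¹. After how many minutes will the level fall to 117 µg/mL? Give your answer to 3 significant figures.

C(t) = C₀ e^(−kt)  ⇒  t = ln(C₀/C) / k
t = ln(402/117) / 0.04310 = 1.234 / 0.04310 ≈ 28.6 minutes

28.6 minutes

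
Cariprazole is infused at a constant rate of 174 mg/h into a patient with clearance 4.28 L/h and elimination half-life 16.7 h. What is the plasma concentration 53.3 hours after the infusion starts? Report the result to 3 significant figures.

36.2 mg/L

Css = rate / CL = 174 / 4.28 = 40.65 mg/L
k = ln 2 / 16.7 = 0.04151 h⁻¹
C(t) = Css (1 − e^(−kt)) = 40.65 × (1 − e^(−2.212)) = 40.65 × 0.8905 ≈ 36.2 mg/L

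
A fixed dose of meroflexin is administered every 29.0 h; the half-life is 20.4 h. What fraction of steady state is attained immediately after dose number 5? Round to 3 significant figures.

k = ln 2 / 20.4 = 0.03398 h⁻¹
f_n = 1 − e^(−nkτ) = 1 − e^(−5 × 0.03398 × 29.0) = 1 − e^(−4.927) = 1 − 0.007250 ≈ 0.993

0.993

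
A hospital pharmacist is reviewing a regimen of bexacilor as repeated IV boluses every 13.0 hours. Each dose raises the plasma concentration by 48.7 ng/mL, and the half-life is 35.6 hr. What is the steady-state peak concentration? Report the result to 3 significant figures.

k = ln 2 / 35.6 = 0.01947 hr⁻¹
Fraction remaining after one interval: e^(−kτ) = e^(−0.01947 × 13.0) = 0.7764
R = 1 / (1 − 0.7764) = 4.472
Css,max = 48.7 × 4.472 ≈ 218 ng/mL

218 ng/mL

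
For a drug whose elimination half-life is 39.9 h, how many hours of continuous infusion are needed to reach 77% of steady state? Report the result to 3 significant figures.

84.6 hours

k = ln 2 / 39.9 = 0.01737 h⁻¹
f = 1 − e^(−kt)  ⇒  t = −ln(1 − f) / k
t = −ln(1 − 0.77) / 0.01737 = 1.470 / 0.01737 ≈ 84.6 hours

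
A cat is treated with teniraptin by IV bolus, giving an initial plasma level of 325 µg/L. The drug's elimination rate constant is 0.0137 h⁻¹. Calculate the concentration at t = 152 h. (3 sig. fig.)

C(t) = C₀ e^(−kt) = 325 × e^(−0.01370 × 152) = 325 × e^(−2.082) = 325 × 0.1246 ≈ 40.5 µg/L

40.5 µg/L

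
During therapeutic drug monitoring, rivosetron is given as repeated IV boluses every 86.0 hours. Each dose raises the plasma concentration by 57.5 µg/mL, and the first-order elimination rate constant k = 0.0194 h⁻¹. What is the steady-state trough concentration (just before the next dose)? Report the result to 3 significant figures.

Fraction remaining after one interval: e^(−kτ) = e^(−0.01940 × 86.0) = 0.1885
R = 1 / (1 − 0.1885) = 1.232
Css,max = 57.5 × 1.232 = 70.86 µg/mL
Css,min = Css,max × e^(−kτ) = 70.86 × 0.1885 ≈ 13.4 µg/mL

13.4 µg/mL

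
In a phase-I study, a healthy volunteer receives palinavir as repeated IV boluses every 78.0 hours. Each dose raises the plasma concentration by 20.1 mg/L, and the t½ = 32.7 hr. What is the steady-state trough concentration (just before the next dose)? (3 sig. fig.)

4.76 mg/L

k = ln 2 / 32.7 = 0.02120 hr⁻¹
Fraction remaining after one interval: e^(−kτ) = e^(−0.02120 × 78.0) = 0.1914
R = 1 / (1 − 0.1914) = 1.237
Css,max = 20.1 × 1.237 = 24.86 mg/L
Css,min = Css,max × e^(−kτ) = 24.86 × 0.1914 ≈ 4.76 mg/L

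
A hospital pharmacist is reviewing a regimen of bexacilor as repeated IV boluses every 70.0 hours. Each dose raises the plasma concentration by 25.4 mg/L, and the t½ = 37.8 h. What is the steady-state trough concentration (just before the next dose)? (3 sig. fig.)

k = ln 2 / 37.8 = 0.01834 h⁻¹
Fraction remaining after one interval: e^(−kτ) = e^(−0.01834 × 70.0) = 0.2770
R = 1 / (1 − 0.2770) = 1.383
Css,max = 25.4 × 1.383 = 35.13 mg/L
Css,min = Css,max × e^(−kτ) = 35.13 × 0.2770 ≈ 9.73 mg/L

9.73 mg/L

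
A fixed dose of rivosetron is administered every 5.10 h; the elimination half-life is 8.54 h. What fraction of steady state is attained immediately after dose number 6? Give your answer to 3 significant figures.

0.917

k = ln 2 / 8.54 = 0.08116 h⁻¹
f_n = 1 − e^(−nkτ) = 1 − e^(−6 × 0.08116 × 5.10) = 1 − e^(−2.484) = 1 − 0.08344 ≈ 0.917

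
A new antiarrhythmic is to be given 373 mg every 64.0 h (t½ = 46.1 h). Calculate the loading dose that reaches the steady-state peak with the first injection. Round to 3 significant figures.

604 mg

k = ln 2 / 46.1 = 0.01504 h⁻¹
Accumulation ratio R = 1 / (1 − e^(−kτ)) = 1 / (1 − e^(−0.01504×64.0)) = 1 / (1 − 0.3820) = 1.618
Loading dose = maintenance dose × R = 373 × 1.618 ≈ 604 mg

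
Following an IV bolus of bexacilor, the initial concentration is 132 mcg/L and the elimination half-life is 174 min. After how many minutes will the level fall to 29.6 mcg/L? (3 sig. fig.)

375 minutes

k = ln 2 / 174 = 0.003984 min⁻¹
C(t) = C₀ e^(−kt)  ⇒  t = ln(C₀/C) / k
t = ln(132/29.6) / 0.003984 = 1.495 / 0.003984 ≈ 375 minutes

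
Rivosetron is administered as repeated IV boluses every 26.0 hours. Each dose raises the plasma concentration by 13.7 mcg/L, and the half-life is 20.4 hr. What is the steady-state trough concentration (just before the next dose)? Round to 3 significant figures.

k = ln 2 / 20.4 = 0.03398 hr⁻¹
Fraction remaining after one interval: e^(−kτ) = e^(−0.03398 × 26.0) = 0.4134
R = 1 / (1 − 0.4134) = 1.705
Css,max = 13.7 × 1.705 = 23.35 mcg/L
Css,min = Css,max × e^(−kτ) = 23.35 × 0.4134 ≈ 9.65 mcg/L

9.65 mcg/L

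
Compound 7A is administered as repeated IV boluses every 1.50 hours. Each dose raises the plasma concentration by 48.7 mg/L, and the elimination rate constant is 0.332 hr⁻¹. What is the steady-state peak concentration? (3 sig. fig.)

Fraction remaining after one interval: e^(−kτ) = e^(−0.3320 × 1.50) = 0.6077
R = 1 / (1 − 0.6077) = 2.549
Css,max = 48.7 × 2.549 ≈ 124 mg/L

124 mg/L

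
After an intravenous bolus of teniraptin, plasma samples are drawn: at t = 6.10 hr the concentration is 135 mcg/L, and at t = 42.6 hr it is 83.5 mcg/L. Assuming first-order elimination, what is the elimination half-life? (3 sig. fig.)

52.7 hours

k = ln(C₁/C₂) / (t₂ − t₁) = ln(135/83.5) / (42.6 − 6.10)
  = 0.4804 / 36.50 = 0.01316 hr⁻¹
t½ = ln 2 / k = ln 2 / 0.01316 ≈ 52.7 hours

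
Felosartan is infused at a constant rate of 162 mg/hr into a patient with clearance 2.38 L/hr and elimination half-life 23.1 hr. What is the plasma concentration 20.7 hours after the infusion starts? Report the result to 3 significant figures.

31.5 µg/mL

Css = rate / CL = 162 / 2.38 = 68.07 µg/mL
k = ln 2 / 23.1 = 0.03001 hr⁻¹
C(t) = Css (1 − e^(−kt)) = 68.07 × (1 − e^(−0.6211)) = 68.07 × 0.4627 ≈ 31.5 µg/mL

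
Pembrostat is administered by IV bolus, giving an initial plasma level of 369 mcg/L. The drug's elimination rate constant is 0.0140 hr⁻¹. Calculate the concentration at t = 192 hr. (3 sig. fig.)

25.1 mcg/L

C(t) = C₀ e^(−kt) = 369 × e^(−0.01400 × 192) = 369 × e^(−2.688) = 369 × 0.06802 ≈ 25.1 mcg/L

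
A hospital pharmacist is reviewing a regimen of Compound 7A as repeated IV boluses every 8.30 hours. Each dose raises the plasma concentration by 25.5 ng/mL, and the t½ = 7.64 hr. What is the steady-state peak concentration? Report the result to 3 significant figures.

48.2 ng/mL

k = ln 2 / 7.64 = 0.09073 hr⁻¹
Fraction remaining after one interval: e^(−kτ) = e^(−0.09073 × 8.30) = 0.4709
R = 1 / (1 − 0.4709) = 1.890
Css,max = 25.5 × 1.890 ≈ 48.2 ng/mL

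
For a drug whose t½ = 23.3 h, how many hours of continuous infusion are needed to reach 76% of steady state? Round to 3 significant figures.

k = ln 2 / 23.3 = 0.02975 h⁻¹
f = 1 − e^(−kt)  ⇒  t = −ln(1 − f) / k
t = −ln(1 − 0.76) / 0.02975 = 1.427 / 0.02975 ≈ 48.0 hours

48.0 hours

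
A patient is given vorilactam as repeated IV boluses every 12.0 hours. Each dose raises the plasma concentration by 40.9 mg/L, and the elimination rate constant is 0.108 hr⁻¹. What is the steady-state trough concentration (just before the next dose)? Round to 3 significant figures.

15.4 mg/L

Fraction remaining after one interval: e^(−kτ) = e^(−0.1080 × 12.0) = 0.2736
R = 1 / (1 − 0.2736) = 1.377
Css,max = 40.9 × 1.377 = 56.31 mg/L
Css,min = Css,max × e^(−kτ) = 56.31 × 0.2736 ≈ 15.4 mg/L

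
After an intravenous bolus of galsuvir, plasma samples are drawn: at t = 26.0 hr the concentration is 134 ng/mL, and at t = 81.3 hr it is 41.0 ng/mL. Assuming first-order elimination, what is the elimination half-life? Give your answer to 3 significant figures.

k = ln(C₁/C₂) / (t₂ − t₁) = ln(134/41.0) / (81.3 − 26.0)
  = 1.184 / 55.30 = 0.02142 hr⁻¹
t½ = ln 2 / k = ln 2 / 0.02142 ≈ 32.4 hours

32.4 hours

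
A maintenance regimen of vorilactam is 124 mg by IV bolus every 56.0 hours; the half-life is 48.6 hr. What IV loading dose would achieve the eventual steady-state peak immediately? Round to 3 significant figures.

k = ln 2 / 48.6 = 0.01426 hr⁻¹
Accumulation ratio R = 1 / (1 − e^(−kτ)) = 1 / (1 − e^(−0.01426×56.0)) = 1 / (1 − 0.4499) = 1.818
Loading dose = maintenance dose × R = 124 × 1.818 ≈ 225 mg

225 mg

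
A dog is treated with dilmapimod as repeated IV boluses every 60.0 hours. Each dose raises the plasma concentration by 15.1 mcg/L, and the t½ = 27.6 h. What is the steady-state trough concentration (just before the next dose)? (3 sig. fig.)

k = ln 2 / 27.6 = 0.02511 h⁻¹
Fraction remaining after one interval: e^(−kτ) = e^(−0.02511 × 60.0) = 0.2216
R = 1 / (1 − 0.2216) = 1.285
Css,max = 15.1 × 1.285 = 19.40 mcg/L
Css,min = Css,max × e^(−kτ) = 19.40 × 0.2216 ≈ 4.30 mcg/L

4.30 mcg/L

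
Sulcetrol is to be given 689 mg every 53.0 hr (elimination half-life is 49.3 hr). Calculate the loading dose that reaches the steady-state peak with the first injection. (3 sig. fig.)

1310 mg

k = ln 2 / 49.3 = 0.01406 hr⁻¹
Accumulation ratio R = 1 / (1 − e^(−kτ)) = 1 / (1 − e^(−0.01406×53.0)) = 1 / (1 − 0.4747) = 1.904
Loading dose = maintenance dose × R = 689 × 1.904 ≈ 1310 mg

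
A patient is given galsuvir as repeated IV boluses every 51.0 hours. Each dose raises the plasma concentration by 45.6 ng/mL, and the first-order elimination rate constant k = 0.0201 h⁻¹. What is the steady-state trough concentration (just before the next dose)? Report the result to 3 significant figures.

25.5 ng/mL

Fraction remaining after one interval: e^(−kτ) = e^(−0.02010 × 51.0) = 0.3588
R = 1 / (1 − 0.3588) = 1.559
Css,max = 45.6 × 1.559 = 71.11 ng/mL
Css,min = Css,max × e^(−kτ) = 71.11 × 0.3588 ≈ 25.5 ng/mL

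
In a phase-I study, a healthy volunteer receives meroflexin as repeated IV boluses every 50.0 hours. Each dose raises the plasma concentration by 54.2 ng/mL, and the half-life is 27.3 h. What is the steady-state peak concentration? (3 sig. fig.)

75.4 ng/mL

k = ln 2 / 27.3 = 0.02539 h⁻¹
Fraction remaining after one interval: e^(−kτ) = e^(−0.02539 × 50.0) = 0.2810
R = 1 / (1 − 0.2810) = 1.391
Css,max = 54.2 × 1.391 ≈ 75.4 ng/mL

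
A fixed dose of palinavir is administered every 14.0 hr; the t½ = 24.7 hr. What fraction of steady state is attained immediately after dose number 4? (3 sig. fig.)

k = ln 2 / 24.7 = 0.02806 hr⁻¹
f_n = 1 − e^(−nkτ) = 1 − e^(−4 × 0.02806 × 14.0) = 1 − e^(−1.572) = 1 − 0.2077 ≈ 0.792

0.792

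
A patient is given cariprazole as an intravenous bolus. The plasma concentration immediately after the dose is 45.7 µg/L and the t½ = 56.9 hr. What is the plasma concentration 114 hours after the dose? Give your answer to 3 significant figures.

k = ln 2 / 56.9 = 0.01218 hr⁻¹
114 hr is 2.004 half-lives, so C = 45.7 × (1/2)^2.004 = 45.7 × 0.2494 ≈ 11.4 µg/L

11.4 µg/L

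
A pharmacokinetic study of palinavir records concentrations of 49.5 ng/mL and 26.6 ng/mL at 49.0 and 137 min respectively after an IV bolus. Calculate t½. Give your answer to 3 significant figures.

98.2 minutes

k = ln(C₁/C₂) / (t₂ − t₁) = ln(49.5/26.6) / (137 − 49.0)
  = 0.6211 / 88.00 = 0.007058 min⁻¹
t½ = ln 2 / k = ln 2 / 0.007058 ≈ 98.2 minutes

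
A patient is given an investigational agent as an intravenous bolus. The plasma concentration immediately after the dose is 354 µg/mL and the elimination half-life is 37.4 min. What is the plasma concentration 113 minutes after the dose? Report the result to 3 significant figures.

k = ln 2 / 37.4 = 0.01853 min⁻¹
C(t) = C₀ e^(−kt) = 354 × e^(−0.01853 × 113) = 354 × e^(−2.094) = 354 × 0.1232 ≈ 43.6 µg/mL

43.6 µg/mL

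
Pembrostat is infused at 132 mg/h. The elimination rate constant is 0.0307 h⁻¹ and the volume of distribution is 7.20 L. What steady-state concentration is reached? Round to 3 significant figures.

CL = k · V = 0.0307 × 7.20 = 0.2210 L/h
Css = rate / CL = 132 / 0.2210 ≈ 597 mg/L

597 mg/L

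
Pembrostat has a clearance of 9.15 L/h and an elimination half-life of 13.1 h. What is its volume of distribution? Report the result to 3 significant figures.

k = ln 2 / t½ = ln 2 / 13.1 = 0.05291 h⁻¹
V = CL / k = 9.15 / 0.05291 ≈ 173 L

173 L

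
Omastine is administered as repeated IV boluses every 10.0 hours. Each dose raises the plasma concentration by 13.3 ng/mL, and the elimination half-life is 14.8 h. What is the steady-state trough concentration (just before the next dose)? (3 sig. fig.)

22.3 ng/mL

k = ln 2 / 14.8 = 0.04683 h⁻¹
Fraction remaining after one interval: e^(−kτ) = e^(−0.04683 × 10.0) = 0.6260
R = 1 / (1 − 0.6260) = 2.674
Css,max = 13.3 × 2.674 = 35.57 ng/mL
Css,min = Css,max × e^(−kτ) = 35.57 × 0.6260 ≈ 22.3 ng/mL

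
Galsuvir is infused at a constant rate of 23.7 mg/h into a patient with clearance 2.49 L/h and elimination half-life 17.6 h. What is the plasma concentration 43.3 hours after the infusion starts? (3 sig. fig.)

7.79 µg/mL

Css = rate / CL = 23.7 / 2.49 = 9.518 µg/mL
k = ln 2 / 17.6 = 0.03938 h⁻¹
C(t) = Css (1 − e^(−kt)) = 9.518 × (1 − e^(−1.705)) = 9.518 × 0.8183 ≈ 7.79 µg/mL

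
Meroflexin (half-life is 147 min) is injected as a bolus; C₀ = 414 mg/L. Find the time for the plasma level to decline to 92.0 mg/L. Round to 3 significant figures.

k = ln 2 / 147 = 0.004715 min⁻¹
C(t) = C₀ e^(−kt)  ⇒  t = ln(C₀/C) / k
t = ln(414/92.0) / 0.004715 = 1.504 / 0.004715 ≈ 319 minutes

319 minutes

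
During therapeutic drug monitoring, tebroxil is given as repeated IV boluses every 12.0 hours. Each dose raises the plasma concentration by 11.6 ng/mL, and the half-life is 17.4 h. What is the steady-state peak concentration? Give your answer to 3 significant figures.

30.5 ng/mL

k = ln 2 / 17.4 = 0.03984 h⁻¹
Fraction remaining after one interval: e^(−kτ) = e^(−0.03984 × 12.0) = 0.6200
R = 1 / (1 − 0.6200) = 2.632
Css,max = 11.6 × 2.632 ≈ 30.5 ng/mL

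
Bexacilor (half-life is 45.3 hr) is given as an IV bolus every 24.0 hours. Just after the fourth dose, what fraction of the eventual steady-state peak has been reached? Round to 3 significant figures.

0.770

k = ln 2 / 45.3 = 0.01530 hr⁻¹
f_n = 1 − e^(−nkτ) = 1 − e^(−4 × 0.01530 × 24.0) = 1 − e^(−1.469) = 1 − 0.2302 ≈ 0.770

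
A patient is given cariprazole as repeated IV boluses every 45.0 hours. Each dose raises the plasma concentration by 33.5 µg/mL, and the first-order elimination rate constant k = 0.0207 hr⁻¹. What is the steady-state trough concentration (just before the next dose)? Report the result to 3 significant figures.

Fraction remaining after one interval: e^(−kτ) = e^(−0.02070 × 45.0) = 0.3940
R = 1 / (1 − 0.3940) = 1.650
Css,max = 33.5 × 1.650 = 55.28 µg/mL
Css,min = Css,max × e^(−kτ) = 55.28 × 0.3940 ≈ 21.8 µg/mL

21.8 µg/mL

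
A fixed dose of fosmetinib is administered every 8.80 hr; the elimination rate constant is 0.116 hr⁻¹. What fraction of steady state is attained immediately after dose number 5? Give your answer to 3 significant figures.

0.994

f_n = 1 − e^(−nkτ) = 1 − e^(−5 × 0.1160 × 8.80) = 1 − e^(−5.104) = 1 − 0.006072 ≈ 0.994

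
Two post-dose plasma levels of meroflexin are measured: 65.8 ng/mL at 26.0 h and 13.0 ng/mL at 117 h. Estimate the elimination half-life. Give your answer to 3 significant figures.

k = ln(C₁/C₂) / (t₂ − t₁) = ln(65.8/13.0) / (117 − 26.0)
  = 1.622 / 91.00 = 0.01782 h⁻¹
t½ = ln 2 / k = ln 2 / 0.01782 ≈ 38.9 hours

38.9 hours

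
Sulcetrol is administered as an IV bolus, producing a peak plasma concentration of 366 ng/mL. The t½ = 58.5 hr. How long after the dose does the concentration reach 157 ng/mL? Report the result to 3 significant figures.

k = ln 2 / 58.5 = 0.01185 hr⁻¹
C(t) = C₀ e^(−kt)  ⇒  t = ln(C₀/C) / k
t = ln(366/157) / 0.01185 = 0.8464 / 0.01185 ≈ 71.4 hours

71.4 hours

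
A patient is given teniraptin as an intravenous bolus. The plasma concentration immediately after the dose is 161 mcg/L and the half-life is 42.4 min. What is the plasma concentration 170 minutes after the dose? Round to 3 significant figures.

10.0 mcg/L

k = ln 2 / 42.4 = 0.01635 min⁻¹
C(t) = C₀ e^(−kt) = 161 × e^(−0.01635 × 170) = 161 × e^(−2.779) = 161 × 0.06209 ≈ 10.0 mcg/L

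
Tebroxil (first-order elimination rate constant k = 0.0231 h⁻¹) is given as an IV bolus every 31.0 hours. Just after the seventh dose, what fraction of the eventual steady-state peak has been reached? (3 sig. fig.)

0.993

f_n = 1 − e^(−nkτ) = 1 − e^(−7 × 0.02310 × 31.0) = 1 − e^(−5.013) = 1 − 0.006653 ≈ 0.993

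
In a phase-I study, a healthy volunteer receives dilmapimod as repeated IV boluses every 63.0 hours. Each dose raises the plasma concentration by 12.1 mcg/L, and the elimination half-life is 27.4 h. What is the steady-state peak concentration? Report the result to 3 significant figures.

k = ln 2 / 27.4 = 0.02530 h⁻¹
Fraction remaining after one interval: e^(−kτ) = e^(−0.02530 × 63.0) = 0.2032
R = 1 / (1 − 0.2032) = 1.255
Css,max = 12.1 × 1.255 ≈ 15.2 mcg/L

15.2 mcg/L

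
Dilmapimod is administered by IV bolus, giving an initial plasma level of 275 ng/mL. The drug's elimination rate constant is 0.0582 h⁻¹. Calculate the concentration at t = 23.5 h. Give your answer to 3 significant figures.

70.0 ng/mL

C(t) = C₀ e^(−kt) = 275 × e^(−0.05820 × 23.5) = 275 × e^(−1.368) = 275 × 0.2547 ≈ 70.0 ng/mL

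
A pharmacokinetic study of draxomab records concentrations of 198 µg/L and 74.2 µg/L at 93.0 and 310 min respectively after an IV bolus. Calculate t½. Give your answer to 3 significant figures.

k = ln(C₁/C₂) / (t₂ − t₁) = ln(198/74.2) / (310 − 93.0)
  = 0.9815 / 217.0 = 0.004523 min⁻¹
t½ = ln 2 / k = ln 2 / 0.004523 ≈ 153 minutes

153 minutes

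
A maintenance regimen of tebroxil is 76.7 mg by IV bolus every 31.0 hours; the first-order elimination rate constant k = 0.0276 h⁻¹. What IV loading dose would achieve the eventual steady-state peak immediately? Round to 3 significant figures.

133 mg

Accumulation ratio R = 1 / (1 − e^(−kτ)) = 1 / (1 − e^(−0.02760×31.0)) = 1 / (1 − 0.4250) = 1.739
Loading dose = maintenance dose × R = 76.7 × 1.739 ≈ 133 mg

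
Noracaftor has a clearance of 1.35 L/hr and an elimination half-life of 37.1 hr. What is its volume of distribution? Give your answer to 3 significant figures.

k = ln 2 / t½ = ln 2 / 37.1 = 0.01868 hr⁻¹
V = CL / k = 1.35 / 0.01868 ≈ 72.3 L

72.3 L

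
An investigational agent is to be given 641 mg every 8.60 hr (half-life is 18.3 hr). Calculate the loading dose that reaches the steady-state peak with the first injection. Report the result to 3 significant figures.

2310 mg

k = ln 2 / 18.3 = 0.03788 hr⁻¹
Accumulation ratio R = 1 / (1 − e^(−kτ)) = 1 / (1 − e^(−0.03788×8.60)) = 1 / (1 − 0.7220) = 3.597
Loading dose = maintenance dose × R = 641 × 3.597 ≈ 2310 mg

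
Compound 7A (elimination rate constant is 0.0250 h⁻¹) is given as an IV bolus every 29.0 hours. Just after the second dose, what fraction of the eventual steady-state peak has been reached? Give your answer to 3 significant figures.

0.765

f_n = 1 − e^(−nkτ) = 1 − e^(−2 × 0.02500 × 29.0) = 1 − e^(−1.450) = 1 − 0.2346 ≈ 0.765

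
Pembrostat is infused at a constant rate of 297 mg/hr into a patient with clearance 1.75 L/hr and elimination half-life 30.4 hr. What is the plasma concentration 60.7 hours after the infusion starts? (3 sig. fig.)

Css = rate / CL = 297 / 1.75 = 169.7 mg/L
k = ln 2 / 30.4 = 0.02280 hr⁻¹
C(t) = Css (1 − e^(−kt)) = 169.7 × (1 − e^(−1.384)) = 169.7 × 0.7494 ≈ 127 mg/L

127 mg/L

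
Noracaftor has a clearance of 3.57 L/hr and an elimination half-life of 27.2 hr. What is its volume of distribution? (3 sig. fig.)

k = ln 2 / t½ = ln 2 / 27.2 = 0.02548 hr⁻¹
V = CL / k = 3.57 / 0.02548 ≈ 140 L

140 L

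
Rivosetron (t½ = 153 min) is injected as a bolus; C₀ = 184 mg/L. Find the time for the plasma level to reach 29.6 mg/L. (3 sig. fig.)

k = ln 2 / 153 = 0.004530 min⁻¹
C(t) = C₀ e^(−kt)  ⇒  t = ln(C₀/C) / k
t = ln(184/29.6) / 0.004530 = 1.827 / 0.004530 ≈ 403 minutes

403 minutes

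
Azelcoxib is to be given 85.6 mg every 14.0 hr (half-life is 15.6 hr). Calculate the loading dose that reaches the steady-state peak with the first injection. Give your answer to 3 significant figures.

185 mg

k = ln 2 / 15.6 = 0.04443 hr⁻¹
Accumulation ratio R = 1 / (1 − e^(−kτ)) = 1 / (1 − e^(−0.04443×14.0)) = 1 / (1 − 0.5368) = 2.159
Loading dose = maintenance dose × R = 85.6 × 2.159 ≈ 185 mg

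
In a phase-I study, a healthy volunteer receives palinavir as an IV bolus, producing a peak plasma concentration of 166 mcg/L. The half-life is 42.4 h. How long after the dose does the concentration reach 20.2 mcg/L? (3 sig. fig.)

k = ln 2 / 42.4 = 0.01635 h⁻¹
C(t) = C₀ e^(−kt)  ⇒  t = ln(C₀/C) / k
t = ln(166/20.2) / 0.01635 = 2.106 / 0.01635 ≈ 129 hours

129 hours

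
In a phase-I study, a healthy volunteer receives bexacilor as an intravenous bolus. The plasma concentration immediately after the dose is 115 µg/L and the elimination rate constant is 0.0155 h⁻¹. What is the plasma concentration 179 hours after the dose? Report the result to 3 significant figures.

C(t) = C₀ e^(−kt) = 115 × e^(−0.01550 × 179) = 115 × e^(−2.775) = 115 × 0.06238 ≈ 7.17 µg/L

7.17 µg/L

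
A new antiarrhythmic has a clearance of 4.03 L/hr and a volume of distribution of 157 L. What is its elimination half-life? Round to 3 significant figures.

k = CL / V = 4.03 / 157 = 0.02567 hr⁻¹
t½ = ln 2 / k = ln 2 / 0.02567 ≈ 27.0 hours

27.0 hours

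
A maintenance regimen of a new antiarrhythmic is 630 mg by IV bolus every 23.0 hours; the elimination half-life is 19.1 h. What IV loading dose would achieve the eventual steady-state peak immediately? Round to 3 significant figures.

k = ln 2 / 19.1 = 0.03629 h⁻¹
Accumulation ratio R = 1 / (1 − e^(−kτ)) = 1 / (1 − e^(−0.03629×23.0)) = 1 / (1 − 0.4340) = 1.767
Loading dose = maintenance dose × R = 630 × 1.767 ≈ 1110 mg

1110 mg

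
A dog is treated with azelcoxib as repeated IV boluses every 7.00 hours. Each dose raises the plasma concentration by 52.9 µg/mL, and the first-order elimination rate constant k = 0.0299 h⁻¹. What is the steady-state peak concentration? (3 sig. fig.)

Fraction remaining after one interval: e^(−kτ) = e^(−0.02990 × 7.00) = 0.8112
R = 1 / (1 − 0.8112) = 5.295
Css,max = 52.9 × 5.295 ≈ 280 µg/mL

280 µg/mL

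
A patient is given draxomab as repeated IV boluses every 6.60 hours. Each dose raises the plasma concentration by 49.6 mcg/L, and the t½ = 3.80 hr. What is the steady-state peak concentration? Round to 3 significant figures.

70.9 mcg/L

k = ln 2 / 3.80 = 0.1824 hr⁻¹
Fraction remaining after one interval: e^(−kτ) = e^(−0.1824 × 6.60) = 0.3000
R = 1 / (1 − 0.3000) = 1.429
Css,max = 49.6 × 1.429 ≈ 70.9 mcg/L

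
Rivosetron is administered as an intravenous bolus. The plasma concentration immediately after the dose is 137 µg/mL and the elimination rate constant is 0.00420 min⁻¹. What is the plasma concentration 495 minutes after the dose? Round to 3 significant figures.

17.1 µg/mL

C(t) = C₀ e^(−kt) = 137 × e^(−0.004200 × 495) = 137 × e^(−2.079) = 137 × 0.1251 ≈ 17.1 µg/mL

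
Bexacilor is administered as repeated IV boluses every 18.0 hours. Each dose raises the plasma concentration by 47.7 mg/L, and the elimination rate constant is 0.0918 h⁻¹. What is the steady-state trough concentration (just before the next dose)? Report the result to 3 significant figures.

Fraction remaining after one interval: e^(−kτ) = e^(−0.09180 × 18.0) = 0.1916
R = 1 / (1 − 0.1916) = 1.237
Css,max = 47.7 × 1.237 = 59.00 mg/L
Css,min = Css,max × e^(−kτ) = 59.00 × 0.1916 ≈ 11.3 mg/L

11.3 mg/L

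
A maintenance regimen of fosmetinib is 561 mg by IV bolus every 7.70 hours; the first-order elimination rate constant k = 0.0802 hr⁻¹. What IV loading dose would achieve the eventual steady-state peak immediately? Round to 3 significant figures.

Accumulation ratio R = 1 / (1 − e^(−kτ)) = 1 / (1 − e^(−0.08020×7.70)) = 1 / (1 − 0.5393) = 2.170
Loading dose = maintenance dose × R = 561 × 2.170 ≈ 1220 mg

1220 mg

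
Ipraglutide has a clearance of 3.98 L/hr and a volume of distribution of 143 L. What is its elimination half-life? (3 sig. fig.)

k = CL / V = 3.98 / 143 = 0.02783 hr⁻¹
t½ = ln 2 / k = ln 2 / 0.02783 ≈ 24.9 hours

24.9 hours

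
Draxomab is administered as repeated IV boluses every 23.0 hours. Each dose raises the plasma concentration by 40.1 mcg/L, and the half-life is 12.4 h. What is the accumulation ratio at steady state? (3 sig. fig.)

k = ln 2 / 12.4 = 0.05590 h⁻¹
Fraction remaining after one interval: e^(−kτ) = e^(−0.05590 × 23.0) = 0.2765
R = 1 / (1 − 0.2765) = 1 / 0.7235 ≈ 1.38

1.38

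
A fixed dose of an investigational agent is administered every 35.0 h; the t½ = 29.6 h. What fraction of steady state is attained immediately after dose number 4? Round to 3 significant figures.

k = ln 2 / 29.6 = 0.02342 h⁻¹
f_n = 1 − e^(−nkτ) = 1 − e^(−4 × 0.02342 × 35.0) = 1 − e^(−3.278) = 1 − 0.03769 ≈ 0.962

0.962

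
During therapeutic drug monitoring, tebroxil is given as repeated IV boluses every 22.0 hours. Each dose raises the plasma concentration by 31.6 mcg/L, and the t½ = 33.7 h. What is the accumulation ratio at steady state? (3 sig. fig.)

2.75

k = ln 2 / 33.7 = 0.02057 h⁻¹
Fraction remaining after one interval: e^(−kτ) = e^(−0.02057 × 22.0) = 0.6360
R = 1 / (1 − 0.6360) = 1 / 0.3640 ≈ 2.75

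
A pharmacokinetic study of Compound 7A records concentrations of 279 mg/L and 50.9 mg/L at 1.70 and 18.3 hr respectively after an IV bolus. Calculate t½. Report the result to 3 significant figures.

6.76 hours

k = ln(C₁/C₂) / (t₂ − t₁) = ln(279/50.9) / (18.3 − 1.70)
  = 1.701 / 16.60 = 0.1025 hr⁻¹
t½ = ln 2 / k = ln 2 / 0.1025 ≈ 6.76 hours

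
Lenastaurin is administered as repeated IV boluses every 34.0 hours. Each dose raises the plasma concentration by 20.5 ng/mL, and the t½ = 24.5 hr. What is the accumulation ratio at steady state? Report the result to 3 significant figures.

1.62

k = ln 2 / 24.5 = 0.02829 hr⁻¹
Fraction remaining after one interval: e^(−kτ) = e^(−0.02829 × 34.0) = 0.3822
R = 1 / (1 − 0.3822) = 1 / 0.6178 ≈ 1.62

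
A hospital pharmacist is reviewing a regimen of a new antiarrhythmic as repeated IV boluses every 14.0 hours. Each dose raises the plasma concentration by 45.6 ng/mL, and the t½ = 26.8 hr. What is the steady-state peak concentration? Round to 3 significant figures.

k = ln 2 / 26.8 = 0.02586 hr⁻¹
Fraction remaining after one interval: e^(−kτ) = e^(−0.02586 × 14.0) = 0.6962
R = 1 / (1 − 0.6962) = 3.292
Css,max = 45.6 × 3.292 ≈ 150 ng/mL

150 ng/mL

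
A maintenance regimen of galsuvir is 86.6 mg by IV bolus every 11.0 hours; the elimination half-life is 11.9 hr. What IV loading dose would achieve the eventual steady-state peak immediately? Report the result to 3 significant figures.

183 mg

k = ln 2 / 11.9 = 0.05825 hr⁻¹
Accumulation ratio R = 1 / (1 − e^(−kτ)) = 1 / (1 − e^(−0.05825×11.0)) = 1 / (1 − 0.5269) = 2.114
Loading dose = maintenance dose × R = 86.6 × 2.114 ≈ 183 mg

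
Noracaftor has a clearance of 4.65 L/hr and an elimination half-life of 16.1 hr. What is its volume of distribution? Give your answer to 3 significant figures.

108 L

k = ln 2 / t½ = ln 2 / 16.1 = 0.04305 hr⁻¹
V = CL / k = 4.65 / 0.04305 ≈ 108 L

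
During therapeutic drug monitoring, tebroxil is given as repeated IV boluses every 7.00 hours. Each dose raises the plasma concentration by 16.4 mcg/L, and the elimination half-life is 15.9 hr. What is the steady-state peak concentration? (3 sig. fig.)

k = ln 2 / 15.9 = 0.04359 hr⁻¹
Fraction remaining after one interval: e^(−kτ) = e^(−0.04359 × 7.00) = 0.7370
R = 1 / (1 − 0.7370) = 3.802
Css,max = 16.4 × 3.802 ≈ 62.4 mcg/L

62.4 mcg/L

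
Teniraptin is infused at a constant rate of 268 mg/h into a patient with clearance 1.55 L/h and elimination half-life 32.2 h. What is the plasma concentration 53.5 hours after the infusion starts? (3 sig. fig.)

Css = rate / CL = 268 / 1.55 = 172.9 µg/mL
k = ln 2 / 32.2 = 0.02153 h⁻¹
C(t) = Css (1 − e^(−kt)) = 172.9 × (1 − e^(−1.152)) = 172.9 × 0.6839 ≈ 118 µg/mL

118 µg/mL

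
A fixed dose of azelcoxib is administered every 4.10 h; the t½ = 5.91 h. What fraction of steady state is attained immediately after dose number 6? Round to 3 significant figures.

k = ln 2 / 5.91 = 0.1173 h⁻¹
f_n = 1 − e^(−nkτ) = 1 − e^(−6 × 0.1173 × 4.10) = 1 − e^(−2.885) = 1 − 0.05584 ≈ 0.944

0.944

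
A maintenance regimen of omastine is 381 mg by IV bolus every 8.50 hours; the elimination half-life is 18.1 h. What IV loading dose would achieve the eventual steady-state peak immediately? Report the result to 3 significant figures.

1370 mg

k = ln 2 / 18.1 = 0.03830 h⁻¹
Accumulation ratio R = 1 / (1 − e^(−kτ)) = 1 / (1 − e^(−0.03830×8.50)) = 1 / (1 − 0.7222) = 3.599
Loading dose = maintenance dose × R = 381 × 3.599 ≈ 1370 mg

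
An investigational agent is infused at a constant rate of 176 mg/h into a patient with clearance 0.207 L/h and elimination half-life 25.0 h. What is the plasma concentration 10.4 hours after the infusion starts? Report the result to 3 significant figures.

213 µg/mL

Css = rate / CL = 176 / 0.207 = 850.2 µg/mL
k = ln 2 / 25.0 = 0.02773 h⁻¹
C(t) = Css (1 − e^(−kt)) = 850.2 × (1 − e^(−0.2883)) = 850.2 × 0.2505 ≈ 213 µg/mL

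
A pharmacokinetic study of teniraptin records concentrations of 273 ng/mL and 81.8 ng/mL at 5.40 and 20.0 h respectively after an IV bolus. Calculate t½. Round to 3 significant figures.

k = ln(C₁/C₂) / (t₂ − t₁) = ln(273/81.8) / (20.0 − 5.40)
  = 1.205 / 14.60 = 0.08255 h⁻¹
t½ = ln 2 / k = ln 2 / 0.08255 ≈ 8.40 hours

8.40 hours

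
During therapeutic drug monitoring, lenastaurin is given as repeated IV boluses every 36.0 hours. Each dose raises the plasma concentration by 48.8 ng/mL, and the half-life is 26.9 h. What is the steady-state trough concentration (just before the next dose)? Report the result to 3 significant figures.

31.9 ng/mL

k = ln 2 / 26.9 = 0.02577 h⁻¹
Fraction remaining after one interval: e^(−kτ) = e^(−0.02577 × 36.0) = 0.3955
R = 1 / (1 − 0.3955) = 1.654
Css,max = 48.8 × 1.654 = 80.73 ng/mL
Css,min = Css,max × e^(−kτ) = 80.73 × 0.3955 ≈ 31.9 ng/mL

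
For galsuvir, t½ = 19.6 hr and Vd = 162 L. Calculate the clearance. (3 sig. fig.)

5.73 L/hr

k = ln 2 / t½ = ln 2 / 19.6 = 0.03536 hr⁻¹
CL = k · V = 0.03536 × 162 ≈ 5.73 L/hr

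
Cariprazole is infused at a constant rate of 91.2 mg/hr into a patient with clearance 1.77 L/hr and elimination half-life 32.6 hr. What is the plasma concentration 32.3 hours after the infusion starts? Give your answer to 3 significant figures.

Css = rate / CL = 91.2 / 1.77 = 51.53 µg/mL
k = ln 2 / 32.6 = 0.02126 hr⁻¹
C(t) = Css (1 − e^(−kt)) = 51.53 × (1 − e^(−0.6868)) = 51.53 × 0.4968 ≈ 25.6 µg/mL

25.6 µg/mL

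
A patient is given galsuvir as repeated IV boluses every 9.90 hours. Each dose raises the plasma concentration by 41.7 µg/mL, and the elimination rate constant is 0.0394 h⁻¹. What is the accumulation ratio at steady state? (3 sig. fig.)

3.10

Fraction remaining after one interval: e^(−kτ) = e^(−0.03940 × 9.90) = 0.6770
R = 1 / (1 − 0.6770) = 1 / 0.3230 ≈ 3.10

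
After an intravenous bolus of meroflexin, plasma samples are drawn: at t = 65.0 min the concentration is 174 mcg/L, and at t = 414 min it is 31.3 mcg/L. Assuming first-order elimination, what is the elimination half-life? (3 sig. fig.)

141 minutes

k = ln(C₁/C₂) / (t₂ − t₁) = ln(174/31.3) / (414 − 65.0)
  = 1.715 / 349.0 = 0.004915 min⁻¹
t½ = ln 2 / k = ln 2 / 0.004915 ≈ 141 minutes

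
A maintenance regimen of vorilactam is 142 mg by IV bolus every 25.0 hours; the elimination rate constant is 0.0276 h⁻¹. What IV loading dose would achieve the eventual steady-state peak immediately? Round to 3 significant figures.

Accumulation ratio R = 1 / (1 − e^(−kτ)) = 1 / (1 − e^(−0.02760×25.0)) = 1 / (1 − 0.5016) = 2.006
Loading dose = maintenance dose × R = 142 × 2.006 ≈ 285 mg

285 mg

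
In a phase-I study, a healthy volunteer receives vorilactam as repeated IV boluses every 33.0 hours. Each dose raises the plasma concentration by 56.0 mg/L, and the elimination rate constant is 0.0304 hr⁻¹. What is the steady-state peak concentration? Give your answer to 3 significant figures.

88.4 mg/L

Fraction remaining after one interval: e^(−kτ) = e^(−0.03040 × 33.0) = 0.3667
R = 1 / (1 − 0.3667) = 1.579
Css,max = 56.0 × 1.579 ≈ 88.4 mg/L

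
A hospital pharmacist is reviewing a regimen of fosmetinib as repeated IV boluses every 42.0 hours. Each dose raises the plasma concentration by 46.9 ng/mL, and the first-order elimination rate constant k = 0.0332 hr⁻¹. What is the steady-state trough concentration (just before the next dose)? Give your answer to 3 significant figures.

Fraction remaining after one interval: e^(−kτ) = e^(−0.03320 × 42.0) = 0.2480
R = 1 / (1 − 0.2480) = 1.330
Css,max = 46.9 × 1.330 = 62.37 ng/mL
Css,min = Css,max × e^(−kτ) = 62.37 × 0.2480 ≈ 15.5 ng/mL

15.5 ng/mL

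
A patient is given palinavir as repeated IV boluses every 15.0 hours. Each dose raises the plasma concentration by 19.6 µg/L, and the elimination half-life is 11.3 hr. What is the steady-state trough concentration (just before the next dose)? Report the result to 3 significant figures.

k = ln 2 / 11.3 = 0.06134 hr⁻¹
Fraction remaining after one interval: e^(−kτ) = e^(−0.06134 × 15.0) = 0.3985
R = 1 / (1 − 0.3985) = 1.662
Css,max = 19.6 × 1.662 = 32.58 µg/L
Css,min = Css,max × e^(−kτ) = 32.58 × 0.3985 ≈ 13.0 µg/L

13.0 µg/L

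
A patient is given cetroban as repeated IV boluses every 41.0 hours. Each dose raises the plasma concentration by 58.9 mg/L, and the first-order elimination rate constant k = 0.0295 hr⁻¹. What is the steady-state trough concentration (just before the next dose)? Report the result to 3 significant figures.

25.0 mg/L

Fraction remaining after one interval: e^(−kτ) = e^(−0.02950 × 41.0) = 0.2983
R = 1 / (1 − 0.2983) = 1.425
Css,max = 58.9 × 1.425 = 83.94 mg/L
Css,min = Css,max × e^(−kτ) = 83.94 × 0.2983 ≈ 25.0 mg/L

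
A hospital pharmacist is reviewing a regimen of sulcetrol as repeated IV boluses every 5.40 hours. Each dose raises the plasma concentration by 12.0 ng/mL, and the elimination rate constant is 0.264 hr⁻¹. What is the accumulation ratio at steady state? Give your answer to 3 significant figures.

Fraction remaining after one interval: e^(−kτ) = e^(−0.2640 × 5.40) = 0.2404
R = 1 / (1 − 0.2404) = 1 / 0.7596 ≈ 1.32

1.32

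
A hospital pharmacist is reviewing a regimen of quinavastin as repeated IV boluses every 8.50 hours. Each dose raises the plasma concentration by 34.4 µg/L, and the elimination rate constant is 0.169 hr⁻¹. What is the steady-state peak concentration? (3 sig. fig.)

Fraction remaining after one interval: e^(−kτ) = e^(−0.1690 × 8.50) = 0.2378
R = 1 / (1 − 0.2378) = 1.312
Css,max = 34.4 × 1.312 ≈ 45.1 µg/L

45.1 µg/L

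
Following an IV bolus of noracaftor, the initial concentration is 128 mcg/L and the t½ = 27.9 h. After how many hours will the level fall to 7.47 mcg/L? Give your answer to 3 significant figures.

k = ln 2 / 27.9 = 0.02484 h⁻¹
C(t) = C₀ e^(−kt)  ⇒  t = ln(C₀/C) / k
t = ln(128/7.47) / 0.02484 = 2.841 / 0.02484 ≈ 114 hours

114 hours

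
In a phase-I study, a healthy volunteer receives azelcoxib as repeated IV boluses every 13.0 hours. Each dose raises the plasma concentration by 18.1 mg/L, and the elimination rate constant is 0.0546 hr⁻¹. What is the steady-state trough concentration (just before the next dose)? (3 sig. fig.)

Fraction remaining after one interval: e^(−kτ) = e^(−0.05460 × 13.0) = 0.4917
R = 1 / (1 − 0.4917) = 1.968
Css,max = 18.1 × 1.968 = 35.61 mg/L
Css,min = Css,max × e^(−kτ) = 35.61 × 0.4917 ≈ 17.5 mg/L

17.5 mg/L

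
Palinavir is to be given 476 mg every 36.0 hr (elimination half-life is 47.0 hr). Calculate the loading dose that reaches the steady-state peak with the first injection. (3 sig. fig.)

k = ln 2 / 47.0 = 0.01475 hr⁻¹
Accumulation ratio R = 1 / (1 − e^(−kτ)) = 1 / (1 − e^(−0.01475×36.0)) = 1 / (1 − 0.5881) = 2.428
Loading dose = maintenance dose × R = 476 × 2.428 ≈ 1160 mg

1160 mg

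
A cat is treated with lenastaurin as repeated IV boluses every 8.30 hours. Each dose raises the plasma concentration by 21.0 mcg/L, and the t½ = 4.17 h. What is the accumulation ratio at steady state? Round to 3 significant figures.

1.34

k = ln 2 / 4.17 = 0.1662 h⁻¹
Fraction remaining after one interval: e^(−kτ) = e^(−0.1662 × 8.30) = 0.2517
R = 1 / (1 − 0.2517) = 1 / 0.7483 ≈ 1.34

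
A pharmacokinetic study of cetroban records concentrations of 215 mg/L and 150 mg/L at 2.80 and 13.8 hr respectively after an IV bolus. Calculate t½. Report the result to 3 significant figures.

21.2 hours

k = ln(C₁/C₂) / (t₂ − t₁) = ln(215/150) / (13.8 − 2.80)
  = 0.3600 / 11.00 = 0.03273 hr⁻¹
t½ = ln 2 / k = ln 2 / 0.03273 ≈ 21.2 hours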